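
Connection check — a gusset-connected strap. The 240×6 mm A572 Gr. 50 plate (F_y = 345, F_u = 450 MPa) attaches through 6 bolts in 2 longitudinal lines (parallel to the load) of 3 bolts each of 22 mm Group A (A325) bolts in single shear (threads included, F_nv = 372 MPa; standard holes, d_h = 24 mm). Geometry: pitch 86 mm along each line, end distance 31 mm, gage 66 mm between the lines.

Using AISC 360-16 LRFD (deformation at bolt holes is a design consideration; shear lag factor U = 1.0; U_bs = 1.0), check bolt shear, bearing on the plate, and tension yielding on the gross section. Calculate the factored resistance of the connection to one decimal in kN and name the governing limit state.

447.1 kN (gross-section yield governs)

Bolt shear: A_b = π(22)²/4 = 380.13 mm². φR_n = 0.75 × 372 × 380.13 × 6 × 1 = 636.3 kN.
Bearing (6 mm plate, F_u = 450 MPa): end bolts L_c = 31 − 24/2 = 19, R_n = min(1.2×19×6×450, 2.4×22×6×450) = 61.56 kN/bolt; interior L_c = 86 − 24 = 62, R_n = 142.56 kN/bolt. φR_n = 0.75 × (2×61.56 + 4×142.56) = 520.0 kN.
Tension yield (gross): A_g = 240×6 = 1440 mm². φR_n = 0.90 × 345 × 1440 = 447.1 kN.
Governing: min(636.3, 520.0, 447.1) = 447.1 kN → gross-section yield.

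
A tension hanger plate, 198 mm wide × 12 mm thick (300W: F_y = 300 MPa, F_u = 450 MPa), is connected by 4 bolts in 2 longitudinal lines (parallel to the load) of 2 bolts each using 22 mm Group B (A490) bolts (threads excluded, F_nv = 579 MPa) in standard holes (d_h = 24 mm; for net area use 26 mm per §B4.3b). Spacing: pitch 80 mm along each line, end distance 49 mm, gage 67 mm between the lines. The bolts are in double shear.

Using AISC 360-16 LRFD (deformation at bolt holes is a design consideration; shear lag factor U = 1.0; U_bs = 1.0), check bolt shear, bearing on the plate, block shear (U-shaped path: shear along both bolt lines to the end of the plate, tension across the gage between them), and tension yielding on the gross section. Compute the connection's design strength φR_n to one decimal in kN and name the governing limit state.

584.0 kN (block shear governs)

Bolt shear: A_b = π(22)²/4 = 380.13 mm². φR_n = 0.75 × 579 × 380.13 × 4 × 2 = 1320.6 kN.
Bearing (12 mm plate, F_u = 450 MPa): end bolts L_c = 49 − 24/2 = 37, R_n = min(1.2×37×12×450, 2.4×22×12×450) = 239.76 kN/bolt; interior L_c = 80 − 24 = 56, R_n = 285.12 kN/bolt. φR_n = 0.75 × (2×239.76 + 2×285.12) = 787.3 kN.
Block shear: shear path 2×[49+1×80] = 2×129 mm, A_gv = 3096, A_nv = 2×(129 − 1.5×26)×12 = 2160 mm²; tension across gage: (67 − 1×26)×12 = 492 mm². R_n = min(0.6×450×2160, 0.6×300×3096) + 1.0×450×492 = min(583.2, 557.28) + 221.4 = 778.68 kN. φR_n = 0.75 × 778.68 = 584.0 kN.
Tension yield (gross): A_g = 198×12 = 2376 mm². φR_n = 0.90 × 300 × 2376 = 641.5 kN.
Governing: min(1320.6, 787.3, 584.0, 641.5) = 584.0 kN → block shear.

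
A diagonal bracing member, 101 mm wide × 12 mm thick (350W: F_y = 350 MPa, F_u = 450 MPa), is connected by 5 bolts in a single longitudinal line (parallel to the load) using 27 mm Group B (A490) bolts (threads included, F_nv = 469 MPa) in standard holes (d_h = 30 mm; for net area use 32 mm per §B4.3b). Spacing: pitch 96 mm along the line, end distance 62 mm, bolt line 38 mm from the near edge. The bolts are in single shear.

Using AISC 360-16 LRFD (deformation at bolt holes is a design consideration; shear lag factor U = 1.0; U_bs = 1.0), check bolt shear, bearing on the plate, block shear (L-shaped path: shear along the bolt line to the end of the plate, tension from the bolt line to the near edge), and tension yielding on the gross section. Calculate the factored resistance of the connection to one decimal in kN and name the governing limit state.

Bolt shear: A_b = π(27)²/4 = 572.56 mm². φR_n = 0.75 × 469 × 572.56 × 5 × 1 = 1007.0 kN.
Bearing (12 mm plate, F_u = 450 MPa): end bolts L_c = 62 − 30/2 = 47, R_n = min(1.2×47×12×450, 2.4×27×12×450) = 304.56 kN/bolt; interior L_c = 96 − 30 = 66, R_n = 349.92 kN/bolt. φR_n = 0.75 × (1×304.56 + 4×349.92) = 1278.2 kN.
Block shear: shear path 1×[62+4×96] = 1×446 mm, A_gv = 5352, A_nv = 1×(446 − 4.5×32)×12 = 3624 mm²; tension to near edge: (38 − 0.5×32)×12 = 264 mm². R_n = min(0.6×450×3624, 0.6×350×5352) + 1.0×450×264 = min(978.48, 1123.9) + 118.8 = 1097.3 kN. φR_n = 0.75 × 1097.3 = 823.0 kN.
Tension yield (gross): A_g = 101×12 = 1212 mm². φR_n = 0.90 × 350 × 1212 = 381.8 kN.
Governing: min(1007.0, 1278.2, 823.0, 381.8) = 381.8 kN → gross-section yield.

381.8 kN (gross-section yield governs)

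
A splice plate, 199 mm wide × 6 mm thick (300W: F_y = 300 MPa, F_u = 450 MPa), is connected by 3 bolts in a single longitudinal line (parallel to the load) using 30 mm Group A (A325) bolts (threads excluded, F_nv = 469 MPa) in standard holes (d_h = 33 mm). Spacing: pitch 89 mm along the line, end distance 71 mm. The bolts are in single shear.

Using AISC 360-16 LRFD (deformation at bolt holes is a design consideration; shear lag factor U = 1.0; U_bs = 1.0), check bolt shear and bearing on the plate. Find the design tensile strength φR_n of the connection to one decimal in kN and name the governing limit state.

Bolt shear: A_b = π(30)²/4 = 706.86 mm². φR_n = 0.75 × 469 × 706.86 × 3 × 1 = 745.9 kN.
Bearing (6 mm plate, F_u = 450 MPa): end bolts L_c = 71 − 33/2 = 54.5, R_n = min(1.2×54.5×6×450, 2.4×30×6×450) = 176.58 kN/bolt; interior L_c = 89 − 33 = 56, R_n = 181.44 kN/bolt. φR_n = 0.75 × (1×176.58 + 2×181.44) = 404.6 kN.
Governing: min(745.9, 404.6) = 404.6 kN → bearing.

404.6 kN (bearing governs)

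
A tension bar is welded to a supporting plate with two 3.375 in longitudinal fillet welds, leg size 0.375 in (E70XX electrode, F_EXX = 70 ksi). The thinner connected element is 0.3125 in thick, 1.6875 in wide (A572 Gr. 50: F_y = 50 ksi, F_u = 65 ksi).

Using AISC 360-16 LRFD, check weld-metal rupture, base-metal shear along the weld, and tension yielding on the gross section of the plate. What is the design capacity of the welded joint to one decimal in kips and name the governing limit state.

23.7 kips (gross-section yield governs)

Weld metal: throat = 0.707×0.375 = 0.26513 in, L = 2×3.375 = 6.75 in. φR_n = 0.75 × 0.6 × 70 × 0.26513 × 6.75 = 56.4 kips.
Base metal shear (0.3125 in plate): yield φR_n = 1.0×0.6×50×0.3125×6.75 = 63.3 kips; rupture φR_n = 0.75×0.6×65×0.3125×6.75 = 61.7 kips; take 61.7 kips (rupture).
Tension yield (gross): A_g = 1.6875×0.3125 = 0.52734 in². φR_n = 0.90 × 50 × 0.52734 = 23.7 kips.
Governing: min(56.4, 61.7, 23.7) = 23.7 kips → gross-section yield.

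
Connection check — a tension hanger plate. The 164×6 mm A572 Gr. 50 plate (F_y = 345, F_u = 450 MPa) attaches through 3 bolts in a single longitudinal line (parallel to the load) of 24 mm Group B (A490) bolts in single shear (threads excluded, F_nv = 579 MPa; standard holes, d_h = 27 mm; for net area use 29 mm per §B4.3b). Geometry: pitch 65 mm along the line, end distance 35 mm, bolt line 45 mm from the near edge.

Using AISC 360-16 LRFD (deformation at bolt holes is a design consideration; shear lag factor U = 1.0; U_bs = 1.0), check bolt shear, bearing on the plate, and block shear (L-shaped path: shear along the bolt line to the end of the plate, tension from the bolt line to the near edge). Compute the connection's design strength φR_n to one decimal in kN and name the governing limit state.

174.2 kN (block shear governs)

Bolt shear: A_b = π(24)²/4 = 452.39 mm². φR_n = 0.75 × 579 × 452.39 × 3 × 1 = 589.4 kN.
Bearing (6 mm plate, F_u = 450 MPa): end bolts L_c = 35 − 27/2 = 21.5, R_n = min(1.2×21.5×6×450, 2.4×24×6×450) = 69.66 kN/bolt; interior L_c = 65 − 27 = 38, R_n = 123.12 kN/bolt. φR_n = 0.75 × (1×69.66 + 2×123.12) = 236.9 kN.
Block shear: shear path 1×[35+2×65] = 1×165 mm, A_gv = 990, A_nv = 1×(165 − 2.5×29)×6 = 555 mm²; tension to near edge: (45 − 0.5×29)×6 = 183 mm². R_n = min(0.6×450×555, 0.6×345×990) + 1.0×450×183 = min(149.85, 204.93) + 82.35 = 232.2 kN. φR_n = 0.75 × 232.2 = 174.2 kN.
Governing: min(589.4, 236.9, 174.2) = 174.2 kN → block shear.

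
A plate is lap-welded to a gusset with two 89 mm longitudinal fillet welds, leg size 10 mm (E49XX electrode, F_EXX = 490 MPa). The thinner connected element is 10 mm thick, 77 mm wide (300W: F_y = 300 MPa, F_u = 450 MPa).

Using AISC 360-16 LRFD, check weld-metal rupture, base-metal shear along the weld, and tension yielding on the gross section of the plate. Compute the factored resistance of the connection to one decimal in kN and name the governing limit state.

Weld metal: throat = 0.707×10 = 7.07 mm, L = 2×89 = 178 mm. φR_n = 0.75 × 0.6 × 490 × 7.07 × 178 = 277.5 kN.
Base metal shear (10 mm plate): yield φR_n = 1.0×0.6×300×10×178 = 320.4 kN; rupture φR_n = 0.75×0.6×450×10×178 = 360.5 kN; take 320.4 kN (yield).
Tension yield (gross): A_g = 77×10 = 770 mm². φR_n = 0.90 × 300 × 770 = 207.9 kN.
Governing: min(277.5, 320.4, 207.9) = 207.9 kN → gross-section yield.

207.9 kN (gross-section yield governs)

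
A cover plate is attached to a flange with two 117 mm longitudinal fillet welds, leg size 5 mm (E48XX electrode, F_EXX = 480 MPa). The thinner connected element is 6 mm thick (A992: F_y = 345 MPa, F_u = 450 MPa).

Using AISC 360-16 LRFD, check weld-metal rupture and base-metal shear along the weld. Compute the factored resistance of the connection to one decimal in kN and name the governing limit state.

178.7 kN (weld metal governs)

Weld metal: throat = 0.707×5 = 3.535 mm, L = 2×117 = 234 mm. φR_n = 0.75 × 0.6 × 480 × 3.535 × 234 = 178.7 kN.
Base metal shear (6 mm plate): yield φR_n = 1.0×0.6×345×6×234 = 290.6 kN; rupture φR_n = 0.75×0.6×450×6×234 = 284.3 kN; take 284.3 kN (rupture).
Governing: min(178.7, 284.3) = 178.7 kN → weld metal.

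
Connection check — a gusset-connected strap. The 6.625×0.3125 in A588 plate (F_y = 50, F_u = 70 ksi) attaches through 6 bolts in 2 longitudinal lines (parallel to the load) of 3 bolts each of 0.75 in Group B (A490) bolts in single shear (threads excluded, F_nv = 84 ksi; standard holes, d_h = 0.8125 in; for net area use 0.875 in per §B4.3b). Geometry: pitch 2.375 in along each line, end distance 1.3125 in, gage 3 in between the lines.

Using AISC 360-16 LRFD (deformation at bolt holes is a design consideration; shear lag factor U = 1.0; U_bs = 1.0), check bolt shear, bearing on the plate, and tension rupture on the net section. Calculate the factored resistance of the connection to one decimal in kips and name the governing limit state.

Bolt shear: A_b = π(0.75)²/4 = 0.44179 in². φR_n = 0.75 × 84 × 0.44179 × 6 × 1 = 167.0 kips.
Bearing (0.3125 in plate, F_u = 70 ksi): end bolts L_c = 1.3125 − 0.8125/2 = 0.90625, R_n = min(1.2×0.90625×0.3125×70, 2.4×0.75×0.3125×70) = 23.789 kips/bolt; interior L_c = 2.375 − 0.8125 = 1.5625, R_n = 39.375 kips/bolt. φR_n = 0.75 × (2×23.789 + 4×39.375) = 153.8 kips.
Tension rupture (net): A_n = (6.625 − 2×0.875)×0.3125 = 1.5234 in² (U = 1.0, A_e = A_n). φR_n = 0.75 × 70 × 1.5234 = 80.0 kips.
Governing: min(167.0, 153.8, 80.0) = 80.0 kips → net-section rupture.

80.0 kips (net-section rupture governs)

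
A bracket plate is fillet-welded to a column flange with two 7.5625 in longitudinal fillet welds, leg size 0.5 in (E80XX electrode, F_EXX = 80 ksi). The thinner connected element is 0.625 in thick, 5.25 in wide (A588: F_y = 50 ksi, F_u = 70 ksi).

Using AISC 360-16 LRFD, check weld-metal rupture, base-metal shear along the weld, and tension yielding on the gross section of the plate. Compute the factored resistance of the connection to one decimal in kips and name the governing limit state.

147.7 kips (gross-section yield governs)

Weld metal: throat = 0.707×0.5 = 0.3535 in, L = 2×7.5625 = 15.125 in. φR_n = 0.75 × 0.6 × 80 × 0.3535 × 15.125 = 192.5 kips.
Base metal shear (0.625 in plate): yield φR_n = 1.0×0.6×50×0.625×15.125 = 283.6 kips; rupture φR_n = 0.75×0.6×70×0.625×15.125 = 297.8 kips; take 283.6 kips (yield).
Tension yield (gross): A_g = 5.25×0.625 = 3.2813 in². φR_n = 0.90 × 50 × 3.2813 = 147.7 kips.
Governing: min(192.5, 283.6, 147.7) = 147.7 kips → gross-section yield.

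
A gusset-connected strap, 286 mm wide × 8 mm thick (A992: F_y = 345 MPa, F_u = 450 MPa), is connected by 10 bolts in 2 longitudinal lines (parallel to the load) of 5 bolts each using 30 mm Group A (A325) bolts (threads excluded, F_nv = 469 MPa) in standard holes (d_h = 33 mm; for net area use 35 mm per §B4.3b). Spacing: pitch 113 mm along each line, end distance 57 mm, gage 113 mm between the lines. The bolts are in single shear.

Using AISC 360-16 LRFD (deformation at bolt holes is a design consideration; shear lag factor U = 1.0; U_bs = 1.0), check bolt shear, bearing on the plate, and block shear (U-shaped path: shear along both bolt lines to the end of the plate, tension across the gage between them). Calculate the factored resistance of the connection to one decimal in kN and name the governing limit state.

Bolt shear: A_b = π(30)²/4 = 706.86 mm². φR_n = 0.75 × 469 × 706.86 × 10 × 1 = 2486.4 kN.
Bearing (8 mm plate, F_u = 450 MPa): end bolts L_c = 57 − 33/2 = 40.5, R_n = min(1.2×40.5×8×450, 2.4×30×8×450) = 174.96 kN/bolt; interior L_c = 113 − 33 = 80, R_n = 259.2 kN/bolt. φR_n = 0.75 × (2×174.96 + 8×259.2) = 1817.6 kN.
Block shear: shear path 2×[57+4×113] = 2×509 mm, A_gv = 8144, A_nv = 2×(509 − 4.5×35)×8 = 5624 mm²; tension across gage: (113 − 1×35)×8 = 624 mm². R_n = min(0.6×450×5624, 0.6×345×8144) + 1.0×450×624 = min(1518.5, 1685.8) + 280.8 = 1799.3 kN. φR_n = 0.75 × 1799.3 = 1349.5 kN.
Governing: min(2486.4, 1817.6, 1349.5) = 1349.5 kN → block shear.

1349.5 kN (block shear governs)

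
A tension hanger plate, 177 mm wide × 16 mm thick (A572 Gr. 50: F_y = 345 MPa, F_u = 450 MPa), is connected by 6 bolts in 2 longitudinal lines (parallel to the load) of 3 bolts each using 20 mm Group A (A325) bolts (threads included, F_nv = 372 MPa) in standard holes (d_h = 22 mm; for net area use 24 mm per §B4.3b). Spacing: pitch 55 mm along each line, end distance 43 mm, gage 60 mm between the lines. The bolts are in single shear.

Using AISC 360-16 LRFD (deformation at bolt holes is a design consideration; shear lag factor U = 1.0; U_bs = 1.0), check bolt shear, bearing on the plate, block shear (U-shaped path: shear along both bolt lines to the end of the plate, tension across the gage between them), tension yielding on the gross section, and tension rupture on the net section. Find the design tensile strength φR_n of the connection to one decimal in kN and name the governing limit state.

Bolt shear: A_b = π(20)²/4 = 314.16 mm². φR_n = 0.75 × 372 × 314.16 × 6 × 1 = 525.9 kN.
Bearing (16 mm plate, F_u = 450 MPa): end bolts L_c = 43 − 22/2 = 32, R_n = min(1.2×32×16×450, 2.4×20×16×450) = 276.48 kN/bolt; interior L_c = 55 − 22 = 33, R_n = 285.12 kN/bolt. φR_n = 0.75 × (2×276.48 + 4×285.12) = 1270.1 kN.
Block shear: shear path 2×[43+2×55] = 2×153 mm, A_gv = 4896, A_nv = 2×(153 − 2.5×24)×16 = 2976 mm²; tension across gage: (60 − 1×24)×16 = 576 mm². R_n = min(0.6×450×2976, 0.6×345×4896) + 1.0×450×576 = min(803.52, 1013.5) + 259.2 = 1062.7 kN. φR_n = 0.75 × 1062.7 = 797.0 kN.
Tension yield (gross): A_g = 177×16 = 2832 mm². φR_n = 0.90 × 345 × 2832 = 879.3 kN.
Tension rupture (net): A_n = (177 − 2×24)×16 = 2064 mm² (U = 1.0, A_e = A_n). φR_n = 0.75 × 450 × 2064 = 696.6 kN.
Governing: min(525.9, 1270.1, 797.0, 879.3, 696.6) = 525.9 kN → bolt shear.

525.9 kN (bolt shear governs)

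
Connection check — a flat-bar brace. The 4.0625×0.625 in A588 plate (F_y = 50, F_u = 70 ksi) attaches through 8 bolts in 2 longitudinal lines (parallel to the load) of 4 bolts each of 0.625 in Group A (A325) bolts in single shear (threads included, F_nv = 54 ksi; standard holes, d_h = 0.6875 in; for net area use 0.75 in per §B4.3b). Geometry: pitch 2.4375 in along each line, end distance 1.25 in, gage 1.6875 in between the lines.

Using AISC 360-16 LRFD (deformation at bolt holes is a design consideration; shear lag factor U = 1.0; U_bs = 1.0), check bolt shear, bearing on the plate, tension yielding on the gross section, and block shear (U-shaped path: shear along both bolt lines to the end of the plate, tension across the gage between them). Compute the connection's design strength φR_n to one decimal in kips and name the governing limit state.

99.4 kips (bolt shear governs)

Bolt shear: A_b = π(0.625)²/4 = 0.3068 in². φR_n = 0.75 × 54 × 0.3068 × 8 × 1 = 99.4 kips.
Bearing (0.625 in plate, F_u = 70 ksi): end bolts L_c = 1.25 − 0.6875/2 = 0.90625, R_n = min(1.2×0.90625×0.625×70, 2.4×0.625×0.625×70) = 47.578 kips/bolt; interior L_c = 2.4375 − 0.6875 = 1.75, R_n = 65.625 kips/bolt. φR_n = 0.75 × (2×47.578 + 6×65.625) = 366.7 kips.
Tension yield (gross): A_g = 4.0625×0.625 = 2.5391 in². φR_n = 0.90 × 50 × 2.5391 = 114.3 kips.
Block shear: shear path 2×[1.25+3×2.4375] = 2×8.5625 in, A_gv = 10.703, A_nv = 2×(8.5625 − 3.5×0.75)×0.625 = 7.4219 in²; tension across gage: (1.6875 − 1×0.75)×0.625 = 0.58594 in². R_n = min(0.6×70×7.4219, 0.6×50×10.703) + 1.0×70×0.58594 = min(311.72, 321.09) + 41.016 = 352.74 kips. φR_n = 0.75 × 352.74 = 264.6 kips.
Governing: min(99.4, 366.7, 114.3, 264.6) = 99.4 kips → bolt shear.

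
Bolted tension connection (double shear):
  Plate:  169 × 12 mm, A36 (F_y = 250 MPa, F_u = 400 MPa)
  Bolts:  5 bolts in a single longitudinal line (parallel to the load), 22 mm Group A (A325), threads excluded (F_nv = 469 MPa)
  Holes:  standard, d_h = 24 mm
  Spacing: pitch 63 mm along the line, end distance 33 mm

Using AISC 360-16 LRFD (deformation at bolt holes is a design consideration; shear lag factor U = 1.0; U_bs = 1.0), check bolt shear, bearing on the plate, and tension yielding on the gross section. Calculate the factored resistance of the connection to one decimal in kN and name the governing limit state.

456.3 kN (gross-section yield governs)

Bolt shear: A_b = π(22)²/4 = 380.13 mm². φR_n = 0.75 × 469 × 380.13 × 5 × 2 = 1337.1 kN.
Bearing (12 mm plate, F_u = 400 MPa): end bolts L_c = 33 − 24/2 = 21, R_n = min(1.2×21×12×400, 2.4×22×12×400) = 120.96 kN/bolt; interior L_c = 63 − 24 = 39, R_n = 224.64 kN/bolt. φR_n = 0.75 × (1×120.96 + 4×224.64) = 764.6 kN.
Tension yield (gross): A_g = 169×12 = 2028 mm². φR_n = 0.90 × 250 × 2028 = 456.3 kN.
Governing: min(1337.1, 764.6, 456.3) = 456.3 kN → gross-section yield.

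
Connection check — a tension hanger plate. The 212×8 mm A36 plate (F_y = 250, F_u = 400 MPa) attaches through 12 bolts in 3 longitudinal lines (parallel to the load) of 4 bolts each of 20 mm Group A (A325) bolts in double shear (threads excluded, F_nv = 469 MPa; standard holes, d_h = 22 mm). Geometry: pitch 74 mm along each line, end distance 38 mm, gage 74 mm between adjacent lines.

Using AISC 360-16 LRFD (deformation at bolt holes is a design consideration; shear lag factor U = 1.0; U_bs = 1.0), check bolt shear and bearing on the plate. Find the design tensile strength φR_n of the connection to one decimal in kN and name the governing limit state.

Bolt shear: A_b = π(20)²/4 = 314.16 mm². φR_n = 0.75 × 469 × 314.16 × 12 × 2 = 2652.1 kN.
Bearing (8 mm plate, F_u = 400 MPa): end bolts L_c = 38 − 22/2 = 27, R_n = min(1.2×27×8×400, 2.4×20×8×400) = 103.68 kN/bolt; interior L_c = 74 − 22 = 52, R_n = 153.6 kN/bolt. φR_n = 0.75 × (3×103.68 + 9×153.6) = 1270.1 kN.
Governing: min(2652.1, 1270.1) = 1270.1 kN → bearing.

1270.1 kN (bearing governs)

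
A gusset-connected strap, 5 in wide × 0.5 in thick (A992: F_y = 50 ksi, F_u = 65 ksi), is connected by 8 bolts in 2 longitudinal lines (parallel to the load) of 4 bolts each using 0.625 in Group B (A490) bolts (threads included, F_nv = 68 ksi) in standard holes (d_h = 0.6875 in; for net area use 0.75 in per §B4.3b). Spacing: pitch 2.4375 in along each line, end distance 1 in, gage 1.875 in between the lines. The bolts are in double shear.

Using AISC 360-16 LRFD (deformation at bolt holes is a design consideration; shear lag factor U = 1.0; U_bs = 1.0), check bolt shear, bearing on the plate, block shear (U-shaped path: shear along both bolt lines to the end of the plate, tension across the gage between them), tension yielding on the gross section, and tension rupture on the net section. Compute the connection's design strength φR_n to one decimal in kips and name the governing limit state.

Bolt shear: A_b = π(0.625)²/4 = 0.3068 in². φR_n = 0.75 × 68 × 0.3068 × 8 × 2 = 250.3 kips.
Bearing (0.5 in plate, F_u = 65 ksi): end bolts L_c = 1 − 0.6875/2 = 0.65625, R_n = min(1.2×0.65625×0.5×65, 2.4×0.625×0.5×65) = 25.594 kips/bolt; interior L_c = 2.4375 − 0.6875 = 1.75, R_n = 48.75 kips/bolt. φR_n = 0.75 × (2×25.594 + 6×48.75) = 257.8 kips.
Block shear: shear path 2×[1+3×2.4375] = 2×8.3125 in, A_gv = 8.3125, A_nv = 2×(8.3125 − 3.5×0.75)×0.5 = 5.6875 in²; tension across gage: (1.875 − 1×0.75)×0.5 = 0.5625 in². R_n = min(0.6×65×5.6875, 0.6×50×8.3125) + 1.0×65×0.5625 = min(221.81, 249.38) + 36.563 = 258.37 kips. φR_n = 0.75 × 258.37 = 193.8 kips.
Tension yield (gross): A_g = 5×0.5 = 2.5 in². φR_n = 0.90 × 50 × 2.5 = 112.5 kips.
Tension rupture (net): A_n = (5 − 2×0.75)×0.5 = 1.75 in² (U = 1.0, A_e = A_n). φR_n = 0.75 × 65 × 1.75 = 85.3 kips.
Governing: min(250.3, 257.8, 193.8, 112.5, 85.3) = 85.3 kips → net-section rupture.

85.3 kips (net-section rupture governs)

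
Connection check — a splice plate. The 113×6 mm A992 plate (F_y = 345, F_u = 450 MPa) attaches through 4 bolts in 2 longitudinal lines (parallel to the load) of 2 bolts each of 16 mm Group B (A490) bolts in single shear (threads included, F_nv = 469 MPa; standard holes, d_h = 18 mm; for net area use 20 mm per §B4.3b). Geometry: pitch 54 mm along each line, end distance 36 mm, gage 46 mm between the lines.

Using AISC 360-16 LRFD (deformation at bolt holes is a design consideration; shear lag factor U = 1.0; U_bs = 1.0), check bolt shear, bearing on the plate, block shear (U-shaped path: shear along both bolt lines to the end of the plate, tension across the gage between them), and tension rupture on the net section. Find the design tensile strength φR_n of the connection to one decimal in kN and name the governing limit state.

147.8 kN (net-section rupture governs)

Bolt shear: A_b = π(16)²/4 = 201.06 mm². φR_n = 0.75 × 469 × 201.06 × 4 × 1 = 282.9 kN.
Bearing (6 mm plate, F_u = 450 MPa): end bolts L_c = 36 − 18/2 = 27, R_n = min(1.2×27×6×450, 2.4×16×6×450) = 87.48 kN/bolt; interior L_c = 54 − 18 = 36, R_n = 103.68 kN/bolt. φR_n = 0.75 × (2×87.48 + 2×103.68) = 286.7 kN.
Block shear: shear path 2×[36+1×54] = 2×90 mm, A_gv = 1080, A_nv = 2×(90 − 1.5×20)×6 = 720 mm²; tension across gage: (46 − 1×20)×6 = 156 mm². R_n = min(0.6×450×720, 0.6×345×1080) + 1.0×450×156 = min(194.4, 223.56) + 70.2 = 264.6 kN. φR_n = 0.75 × 264.6 = 198.5 kN.
Tension rupture (net): A_n = (113 − 2×20)×6 = 438 mm² (U = 1.0, A_e = A_n). φR_n = 0.75 × 450 × 438 = 147.8 kN.
Governing: min(282.9, 286.7, 198.5, 147.8) = 147.8 kN → net-section rupture.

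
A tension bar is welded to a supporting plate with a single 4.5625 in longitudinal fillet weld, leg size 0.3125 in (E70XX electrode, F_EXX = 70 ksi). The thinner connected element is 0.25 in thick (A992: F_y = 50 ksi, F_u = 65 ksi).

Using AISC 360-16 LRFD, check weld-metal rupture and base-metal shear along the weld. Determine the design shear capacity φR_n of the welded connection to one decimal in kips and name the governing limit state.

Weld metal: throat = 0.707×0.3125 = 0.22094 in, L = 4.5625 in. φR_n = 0.75 × 0.6 × 70 × 0.22094 × 4.5625 = 31.8 kips.
Base metal shear (0.25 in plate): yield φR_n = 1.0×0.6×50×0.25×4.5625 = 34.2 kips; rupture φR_n = 0.75×0.6×65×0.25×4.5625 = 33.4 kips; take 33.4 kips (rupture).
Governing: min(31.8, 33.4) = 31.8 kips → weld metal.

31.8 kips (weld metal governs)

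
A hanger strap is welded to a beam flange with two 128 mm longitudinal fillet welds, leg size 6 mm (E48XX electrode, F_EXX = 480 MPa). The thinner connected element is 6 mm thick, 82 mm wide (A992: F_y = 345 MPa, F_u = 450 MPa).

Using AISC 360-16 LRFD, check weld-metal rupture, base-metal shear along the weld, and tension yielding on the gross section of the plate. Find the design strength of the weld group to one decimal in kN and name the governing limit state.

152.8 kN (gross-section yield governs)

Weld metal: throat = 0.707×6 = 4.242 mm, L = 2×128 = 256 mm. φR_n = 0.75 × 0.6 × 480 × 4.242 × 256 = 234.6 kN.
Base metal shear (6 mm plate): yield φR_n = 1.0×0.6×345×6×256 = 318.0 kN; rupture φR_n = 0.75×0.6×450×6×256 = 311.0 kN; take 311.0 kN (rupture).
Tension yield (gross): A_g = 82×6 = 492 mm². φR_n = 0.90 × 345 × 492 = 152.8 kN.
Governing: min(234.6, 311.0, 152.8) = 152.8 kN → gross-section yield.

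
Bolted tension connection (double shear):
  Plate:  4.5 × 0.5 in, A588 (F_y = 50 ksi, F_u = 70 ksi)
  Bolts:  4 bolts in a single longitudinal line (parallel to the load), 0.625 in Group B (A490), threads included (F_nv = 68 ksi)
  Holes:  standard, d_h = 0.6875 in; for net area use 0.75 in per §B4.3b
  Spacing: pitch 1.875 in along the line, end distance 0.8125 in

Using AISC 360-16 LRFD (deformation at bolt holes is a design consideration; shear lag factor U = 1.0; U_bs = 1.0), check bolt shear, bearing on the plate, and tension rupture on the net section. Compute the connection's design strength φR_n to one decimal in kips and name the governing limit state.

Bolt shear: A_b = π(0.625)²/4 = 0.3068 in². φR_n = 0.75 × 68 × 0.3068 × 4 × 2 = 125.2 kips.
Bearing (0.5 in plate, F_u = 70 ksi): end bolts L_c = 0.8125 − 0.6875/2 = 0.46875, R_n = min(1.2×0.46875×0.5×70, 2.4×0.625×0.5×70) = 19.688 kips/bolt; interior L_c = 1.875 − 0.6875 = 1.1875, R_n = 49.875 kips/bolt. φR_n = 0.75 × (1×19.688 + 3×49.875) = 127.0 kips.
Tension rupture (net): A_n = (4.5 − 1×0.75)×0.5 = 1.875 in² (U = 1.0, A_e = A_n). φR_n = 0.75 × 70 × 1.875 = 98.4 kips.
Governing: min(125.2, 127.0, 98.4) = 98.4 kips → net-section rupture.

98.4 kips (net-section rupture governs)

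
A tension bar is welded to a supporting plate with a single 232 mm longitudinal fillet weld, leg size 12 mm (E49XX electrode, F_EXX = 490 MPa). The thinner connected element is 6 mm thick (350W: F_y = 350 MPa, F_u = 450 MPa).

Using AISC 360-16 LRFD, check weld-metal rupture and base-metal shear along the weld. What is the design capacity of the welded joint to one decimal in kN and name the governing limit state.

281.9 kN (base-metal shear governs)

Weld metal: throat = 0.707×12 = 8.484 mm, L = 232 mm. φR_n = 0.75 × 0.6 × 490 × 8.484 × 232 = 434.0 kN.
Base metal shear (6 mm plate): yield φR_n = 1.0×0.6×350×6×232 = 292.3 kN; rupture φR_n = 0.75×0.6×450×6×232 = 281.9 kN; take 281.9 kN (rupture).
Governing: min(434.0, 281.9) = 281.9 kN → base-metal shear.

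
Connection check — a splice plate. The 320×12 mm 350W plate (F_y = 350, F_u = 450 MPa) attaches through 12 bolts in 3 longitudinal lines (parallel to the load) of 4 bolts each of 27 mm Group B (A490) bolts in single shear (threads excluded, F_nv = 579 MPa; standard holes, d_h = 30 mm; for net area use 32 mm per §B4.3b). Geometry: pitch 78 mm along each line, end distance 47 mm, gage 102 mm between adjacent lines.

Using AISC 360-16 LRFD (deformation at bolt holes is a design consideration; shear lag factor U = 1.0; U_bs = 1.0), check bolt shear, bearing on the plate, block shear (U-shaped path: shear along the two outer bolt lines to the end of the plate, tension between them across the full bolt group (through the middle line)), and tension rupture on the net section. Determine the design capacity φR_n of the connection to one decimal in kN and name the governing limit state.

Bolt shear: A_b = π(27)²/4 = 572.56 mm². φR_n = 0.75 × 579 × 572.56 × 12 × 1 = 2983.6 kN.
Bearing (12 mm plate, F_u = 450 MPa): end bolts L_c = 47 − 30/2 = 32, R_n = min(1.2×32×12×450, 2.4×27×12×450) = 207.36 kN/bolt; interior L_c = 78 − 30 = 48, R_n = 311.04 kN/bolt. φR_n = 0.75 × (3×207.36 + 9×311.04) = 2566.1 kN.
Block shear: shear path 2×[47+3×78] = 2×281 mm, A_gv = 6744, A_nv = 2×(281 − 3.5×32)×12 = 4056 mm²; tension across gage: (204 − 2×32)×12 = 1680 mm². R_n = min(0.6×450×4056, 0.6×350×6744) + 1.0×450×1680 = min(1095.1, 1416.2) + 756 = 1851.1 kN. φR_n = 0.75 × 1851.1 = 1388.3 kN.
Tension rupture (net): A_n = (320 − 3×32)×12 = 2688 mm² (U = 1.0, A_e = A_n). φR_n = 0.75 × 450 × 2688 = 907.2 kN.
Governing: min(2983.6, 2566.1, 1388.3, 907.2) = 907.2 kN → net-section rupture.

907.2 kN (net-section rupture governs)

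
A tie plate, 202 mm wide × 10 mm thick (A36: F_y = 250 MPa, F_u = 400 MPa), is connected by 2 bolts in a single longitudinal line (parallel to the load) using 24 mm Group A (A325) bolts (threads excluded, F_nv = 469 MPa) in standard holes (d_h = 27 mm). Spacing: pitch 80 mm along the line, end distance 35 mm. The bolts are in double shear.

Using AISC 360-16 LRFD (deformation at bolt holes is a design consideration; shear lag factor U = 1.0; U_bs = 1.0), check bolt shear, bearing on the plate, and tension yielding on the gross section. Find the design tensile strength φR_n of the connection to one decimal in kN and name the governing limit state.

250.2 kN (bearing governs)

Bolt shear: A_b = π(24)²/4 = 452.39 mm². φR_n = 0.75 × 469 × 452.39 × 2 × 2 = 636.5 kN.
Bearing (10 mm plate, F_u = 400 MPa): end bolts L_c = 35 − 27/2 = 21.5, R_n = min(1.2×21.5×10×400, 2.4×24×10×400) = 103.2 kN/bolt; interior L_c = 80 − 27 = 53, R_n = 230.4 kN/bolt. φR_n = 0.75 × (1×103.2 + 1×230.4) = 250.2 kN.
Tension yield (gross): A_g = 202×10 = 2020 mm². φR_n = 0.90 × 250 × 2020 = 454.5 kN.
Governing: min(636.5, 250.2, 454.5) = 250.2 kN → bearing.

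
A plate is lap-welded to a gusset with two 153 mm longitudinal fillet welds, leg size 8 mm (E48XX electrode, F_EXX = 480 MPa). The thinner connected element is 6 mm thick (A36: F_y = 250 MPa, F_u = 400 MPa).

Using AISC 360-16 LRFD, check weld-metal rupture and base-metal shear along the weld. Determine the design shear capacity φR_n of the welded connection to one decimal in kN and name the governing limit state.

275.4 kN (base-metal shear governs)

Weld metal: throat = 0.707×8 = 5.656 mm, L = 2×153 = 306 mm. φR_n = 0.75 × 0.6 × 480 × 5.656 × 306 = 373.8 kN.
Base metal shear (6 mm plate): yield φR_n = 1.0×0.6×250×6×306 = 275.4 kN; rupture φR_n = 0.75×0.6×400×6×306 = 330.5 kN; take 275.4 kN (yield).
Governing: min(373.8, 275.4) = 275.4 kN → base-metal shear.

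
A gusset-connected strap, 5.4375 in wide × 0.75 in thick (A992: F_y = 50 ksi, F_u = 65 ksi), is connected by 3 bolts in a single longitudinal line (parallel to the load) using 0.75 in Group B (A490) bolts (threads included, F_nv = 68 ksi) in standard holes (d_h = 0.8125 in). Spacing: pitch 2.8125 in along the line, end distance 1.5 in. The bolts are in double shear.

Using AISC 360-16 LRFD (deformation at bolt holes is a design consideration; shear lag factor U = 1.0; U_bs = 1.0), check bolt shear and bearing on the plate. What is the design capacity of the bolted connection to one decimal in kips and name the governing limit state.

135.2 kips (bolt shear governs)

Bolt shear: A_b = π(0.75)²/4 = 0.44179 in². φR_n = 0.75 × 68 × 0.44179 × 3 × 2 = 135.2 kips.
Bearing (0.75 in plate, F_u = 65 ksi): end bolts L_c = 1.5 − 0.8125/2 = 1.09375, R_n = min(1.2×1.09375×0.75×65, 2.4×0.75×0.75×65) = 63.984 kips/bolt; interior L_c = 2.8125 − 0.8125 = 2, R_n = 87.75 kips/bolt. φR_n = 0.75 × (1×63.984 + 2×87.75) = 179.6 kips.
Governing: min(135.2, 179.6) = 135.2 kips → bolt shear.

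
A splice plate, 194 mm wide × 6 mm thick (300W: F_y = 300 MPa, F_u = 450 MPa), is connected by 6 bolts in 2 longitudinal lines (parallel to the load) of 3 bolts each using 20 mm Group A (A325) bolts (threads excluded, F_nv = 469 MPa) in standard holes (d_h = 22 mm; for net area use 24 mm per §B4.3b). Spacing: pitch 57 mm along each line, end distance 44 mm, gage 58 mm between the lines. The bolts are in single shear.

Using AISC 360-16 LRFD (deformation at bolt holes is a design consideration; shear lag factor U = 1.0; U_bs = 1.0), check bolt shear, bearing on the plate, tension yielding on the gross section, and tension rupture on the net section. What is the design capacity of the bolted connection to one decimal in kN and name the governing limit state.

Bolt shear: A_b = π(20)²/4 = 314.16 mm². φR_n = 0.75 × 469 × 314.16 × 6 × 1 = 663.0 kN.
Bearing (6 mm plate, F_u = 450 MPa): end bolts L_c = 44 − 22/2 = 33, R_n = min(1.2×33×6×450, 2.4×20×6×450) = 106.92 kN/bolt; interior L_c = 57 − 22 = 35, R_n = 113.4 kN/bolt. φR_n = 0.75 × (2×106.92 + 4×113.4) = 500.6 kN.
Tension yield (gross): A_g = 194×6 = 1164 mm². φR_n = 0.90 × 300 × 1164 = 314.3 kN.
Tension rupture (net): A_n = (194 − 2×24)×6 = 876 mm² (U = 1.0, A_e = A_n). φR_n = 0.75 × 450 × 876 = 295.7 kN.
Governing: min(663.0, 500.6, 314.3, 295.7) = 295.7 kN → net-section rupture.

295.7 kN (net-section rupture governs)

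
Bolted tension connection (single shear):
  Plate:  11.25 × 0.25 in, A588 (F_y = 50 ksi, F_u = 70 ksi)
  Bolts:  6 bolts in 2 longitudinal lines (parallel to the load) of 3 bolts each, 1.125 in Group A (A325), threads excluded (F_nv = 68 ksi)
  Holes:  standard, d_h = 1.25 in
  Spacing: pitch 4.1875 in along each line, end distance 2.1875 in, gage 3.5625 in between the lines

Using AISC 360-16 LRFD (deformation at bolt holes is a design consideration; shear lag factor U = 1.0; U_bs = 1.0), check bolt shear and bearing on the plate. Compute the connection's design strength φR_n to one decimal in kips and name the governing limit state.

Bolt shear: A_b = π(1.125)²/4 = 0.99402 in². φR_n = 0.75 × 68 × 0.99402 × 6 × 1 = 304.2 kips.
Bearing (0.25 in plate, F_u = 70 ksi): end bolts L_c = 2.1875 − 1.25/2 = 1.5625, R_n = min(1.2×1.5625×0.25×70, 2.4×1.125×0.25×70) = 32.813 kips/bolt; interior L_c = 4.1875 − 1.25 = 2.9375, R_n = 47.25 kips/bolt. φR_n = 0.75 × (2×32.813 + 4×47.25) = 191.0 kips.
Governing: min(304.2, 191.0) = 191.0 kips → bearing.

191.0 kips (bearing governs)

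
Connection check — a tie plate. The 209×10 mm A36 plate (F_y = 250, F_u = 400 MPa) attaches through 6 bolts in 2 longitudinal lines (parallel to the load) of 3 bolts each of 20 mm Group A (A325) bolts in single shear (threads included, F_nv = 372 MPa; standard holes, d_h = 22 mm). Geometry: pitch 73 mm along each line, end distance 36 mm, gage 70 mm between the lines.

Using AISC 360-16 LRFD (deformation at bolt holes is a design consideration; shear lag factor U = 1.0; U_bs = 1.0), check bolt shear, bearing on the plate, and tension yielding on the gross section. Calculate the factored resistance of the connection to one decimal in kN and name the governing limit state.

470.3 kN (gross-section yield governs)

Bolt shear: A_b = π(20)²/4 = 314.16 mm². φR_n = 0.75 × 372 × 314.16 × 6 × 1 = 525.9 kN.
Bearing (10 mm plate, F_u = 400 MPa): end bolts L_c = 36 − 22/2 = 25, R_n = min(1.2×25×10×400, 2.4×20×10×400) = 120 kN/bolt; interior L_c = 73 − 22 = 51, R_n = 192 kN/bolt. φR_n = 0.75 × (2×120 + 4×192) = 756.0 kN.
Tension yield (gross): A_g = 209×10 = 2090 mm². φR_n = 0.90 × 250 × 2090 = 470.3 kN.
Governing: min(525.9, 756.0, 470.3) = 470.3 kN → gross-section yield.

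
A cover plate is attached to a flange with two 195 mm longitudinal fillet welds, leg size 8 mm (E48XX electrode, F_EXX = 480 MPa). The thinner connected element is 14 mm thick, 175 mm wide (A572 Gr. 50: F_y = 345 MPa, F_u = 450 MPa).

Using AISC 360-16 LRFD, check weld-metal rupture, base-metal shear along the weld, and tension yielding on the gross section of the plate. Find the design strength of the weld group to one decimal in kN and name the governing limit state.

Weld metal: throat = 0.707×8 = 5.656 mm, L = 2×195 = 390 mm. φR_n = 0.75 × 0.6 × 480 × 5.656 × 390 = 476.5 kN.
Base metal shear (14 mm plate): yield φR_n = 1.0×0.6×345×14×390 = 1130.2 kN; rupture φR_n = 0.75×0.6×450×14×390 = 1105.7 kN; take 1105.7 kN (rupture).
Tension yield (gross): A_g = 175×14 = 2450 mm². φR_n = 0.90 × 345 × 2450 = 760.7 kN.
Governing: min(476.5, 1105.7, 760.7) = 476.5 kN → weld metal.

476.5 kN (weld metal governs)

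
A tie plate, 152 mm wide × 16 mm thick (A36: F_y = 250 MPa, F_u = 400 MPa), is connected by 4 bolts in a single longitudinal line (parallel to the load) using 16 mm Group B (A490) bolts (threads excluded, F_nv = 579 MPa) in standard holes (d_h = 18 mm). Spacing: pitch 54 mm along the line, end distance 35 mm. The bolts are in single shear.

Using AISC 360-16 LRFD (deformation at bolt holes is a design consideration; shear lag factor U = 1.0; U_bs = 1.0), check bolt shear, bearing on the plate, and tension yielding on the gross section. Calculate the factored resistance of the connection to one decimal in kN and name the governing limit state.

349.2 kN (bolt shear governs)

Bolt shear: A_b = π(16)²/4 = 201.06 mm². φR_n = 0.75 × 579 × 201.06 × 4 × 1 = 349.2 kN.
Bearing (16 mm plate, F_u = 400 MPa): end bolts L_c = 35 − 18/2 = 26, R_n = min(1.2×26×16×400, 2.4×16×16×400) = 199.68 kN/bolt; interior L_c = 54 − 18 = 36, R_n = 245.76 kN/bolt. φR_n = 0.75 × (1×199.68 + 3×245.76) = 702.7 kN.
Tension yield (gross): A_g = 152×16 = 2432 mm². φR_n = 0.90 × 250 × 2432 = 547.2 kN.
Governing: min(349.2, 702.7, 547.2) = 349.2 kN → bolt shear.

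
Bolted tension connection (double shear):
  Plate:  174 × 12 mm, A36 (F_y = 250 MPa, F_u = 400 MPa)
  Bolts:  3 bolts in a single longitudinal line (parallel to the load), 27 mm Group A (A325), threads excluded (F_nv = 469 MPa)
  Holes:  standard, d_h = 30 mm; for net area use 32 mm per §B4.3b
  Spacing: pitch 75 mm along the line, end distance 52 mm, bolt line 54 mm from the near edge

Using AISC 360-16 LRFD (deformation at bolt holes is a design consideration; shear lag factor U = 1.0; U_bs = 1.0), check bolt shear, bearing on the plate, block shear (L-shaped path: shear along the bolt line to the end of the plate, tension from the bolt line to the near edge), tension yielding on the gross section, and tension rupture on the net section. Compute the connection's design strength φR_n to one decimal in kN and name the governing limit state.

400.3 kN (block shear governs)

Bolt shear: A_b = π(27)²/4 = 572.56 mm². φR_n = 0.75 × 469 × 572.56 × 3 × 2 = 1208.4 kN.
Bearing (12 mm plate, F_u = 400 MPa): end bolts L_c = 52 − 30/2 = 37, R_n = min(1.2×37×12×400, 2.4×27×12×400) = 213.12 kN/bolt; interior L_c = 75 − 30 = 45, R_n = 259.2 kN/bolt. φR_n = 0.75 × (1×213.12 + 2×259.2) = 548.6 kN.
Block shear: shear path 1×[52+2×75] = 1×202 mm, A_gv = 2424, A_nv = 1×(202 − 2.5×32)×12 = 1464 mm²; tension to near edge: (54 − 0.5×32)×12 = 456 mm². R_n = min(0.6×400×1464, 0.6×250×2424) + 1.0×400×456 = min(351.36, 363.6) + 182.4 = 533.76 kN. φR_n = 0.75 × 533.76 = 400.3 kN.
Tension yield (gross): A_g = 174×12 = 2088 mm². φR_n = 0.90 × 250 × 2088 = 469.8 kN.
Tension rupture (net): A_n = (174 − 1×32)×12 = 1704 mm² (U = 1.0, A_e = A_n). φR_n = 0.75 × 400 × 1704 = 511.2 kN.
Governing: min(1208.4, 548.6, 400.3, 469.8, 511.2) = 400.3 kN → block shear.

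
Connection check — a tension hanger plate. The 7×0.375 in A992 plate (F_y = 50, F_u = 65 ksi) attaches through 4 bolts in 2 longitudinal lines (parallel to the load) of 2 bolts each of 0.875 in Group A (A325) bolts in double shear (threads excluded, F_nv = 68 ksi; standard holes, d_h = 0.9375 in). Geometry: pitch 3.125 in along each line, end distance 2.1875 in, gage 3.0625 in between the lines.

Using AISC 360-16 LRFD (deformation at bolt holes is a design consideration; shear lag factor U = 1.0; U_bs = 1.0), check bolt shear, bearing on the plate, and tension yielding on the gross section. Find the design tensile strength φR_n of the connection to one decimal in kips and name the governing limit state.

118.1 kips (gross-section yield governs)

Bolt shear: A_b = π(0.875)²/4 = 0.60132 in². φR_n = 0.75 × 68 × 0.60132 × 4 × 2 = 245.3 kips.
Bearing (0.375 in plate, F_u = 65 ksi): end bolts L_c = 2.1875 − 0.9375/2 = 1.71875, R_n = min(1.2×1.71875×0.375×65, 2.4×0.875×0.375×65) = 50.273 kips/bolt; interior L_c = 3.125 − 0.9375 = 2.1875, R_n = 51.188 kips/bolt. φR_n = 0.75 × (2×50.273 + 2×51.188) = 152.2 kips.
Tension yield (gross): A_g = 7×0.375 = 2.625 in². φR_n = 0.90 × 50 × 2.625 = 118.1 kips.
Governing: min(245.3, 152.2, 118.1) = 118.1 kips → gross-section yield.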